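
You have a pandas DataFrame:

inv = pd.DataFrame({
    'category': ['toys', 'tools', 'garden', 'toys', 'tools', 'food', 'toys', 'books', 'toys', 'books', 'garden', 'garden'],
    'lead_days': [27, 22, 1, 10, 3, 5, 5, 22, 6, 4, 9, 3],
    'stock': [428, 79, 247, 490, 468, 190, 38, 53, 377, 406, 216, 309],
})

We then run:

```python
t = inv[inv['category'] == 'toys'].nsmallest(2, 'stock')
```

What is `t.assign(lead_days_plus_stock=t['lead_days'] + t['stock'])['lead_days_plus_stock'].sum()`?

426

filter rows where category == 'toys':
  category  lead_days  stock
0     toys         27    428
3     toys         10    490
6     toys          5     38
8     toys          6    377
take 2 rows with smallest stock:
  category  lead_days  stock
6     toys          5     38
8     toys          6    377
add column lead_days_plus_stock = t['lead_days'] + t['stock']:
  category  lead_days  stock  lead_days_plus_stock
6     toys          5     38                    43
8     toys          6    377                   383
Reading off the sum of column 'lead_days_plus_stock', we get 426.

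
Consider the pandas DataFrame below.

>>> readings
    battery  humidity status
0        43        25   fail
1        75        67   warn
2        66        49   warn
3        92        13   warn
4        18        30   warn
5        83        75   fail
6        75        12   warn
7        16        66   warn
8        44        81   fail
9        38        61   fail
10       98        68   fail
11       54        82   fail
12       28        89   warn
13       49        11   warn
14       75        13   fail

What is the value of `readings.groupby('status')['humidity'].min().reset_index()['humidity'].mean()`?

12.0

group by status, min of humidity:
status
fail    13
warn    11
Name: humidity, dtype: int64
reset_index():
  status  humidity
0   fail        13
1   warn        11
Taking the mean of column 'humidity' gives 12.0.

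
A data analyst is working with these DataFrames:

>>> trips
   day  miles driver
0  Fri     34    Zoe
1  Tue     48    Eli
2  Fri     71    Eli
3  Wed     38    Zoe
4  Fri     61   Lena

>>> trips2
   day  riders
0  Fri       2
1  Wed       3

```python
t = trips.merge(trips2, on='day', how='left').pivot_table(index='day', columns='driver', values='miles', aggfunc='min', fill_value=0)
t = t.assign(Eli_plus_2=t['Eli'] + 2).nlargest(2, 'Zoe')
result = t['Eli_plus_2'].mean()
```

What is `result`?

merge on 'day' (how='left') → 5 rows:
   day  miles driver  riders
0  Fri     34    Zoe     2.0
1  Tue     48    Eli     NaN
2  Fri     71    Eli     2.0
3  Wed     38    Zoe     3.0
4  Fri     61   Lena     2.0
pivot: rows=day, cols=driver, min(miles):
driver  Eli  Lena  Zoe
day                   
Fri      71    61   34
Tue      48     0    0
Wed       0     0   38
add column Eli_plus_2 = t['Eli'] + 2:
driver  Eli  Lena  Zoe  Eli_plus_2
day                               
Fri      71    61   34          73
Tue      48     0    0          50
Wed       0     0   38           2
take 2 rows with largest Zoe:
driver  Eli  Lena  Zoe  Eli_plus_2
day                               
Wed       0     0   38           2
Fri      71    61   34          73
Reading off the mean of column 'Eli_plus_2', we get 37.5.

37.5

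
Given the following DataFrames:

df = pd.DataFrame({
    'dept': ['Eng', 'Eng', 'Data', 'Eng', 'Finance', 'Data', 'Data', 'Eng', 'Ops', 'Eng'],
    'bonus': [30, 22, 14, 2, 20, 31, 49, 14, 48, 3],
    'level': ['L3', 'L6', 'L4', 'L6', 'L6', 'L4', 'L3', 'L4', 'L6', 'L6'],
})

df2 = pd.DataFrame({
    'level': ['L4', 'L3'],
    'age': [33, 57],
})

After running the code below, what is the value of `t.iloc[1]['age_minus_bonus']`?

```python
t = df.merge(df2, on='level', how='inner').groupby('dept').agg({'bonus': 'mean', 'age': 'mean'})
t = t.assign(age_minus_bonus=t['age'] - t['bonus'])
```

23.0

merge on 'level' (how='inner') → 5 rows:
   dept  bonus level  age
0   Eng     30    L3   57
1  Data     14    L4   33
2  Data     31    L4   33
3  Data     49    L3   57
4   Eng     14    L4   33
group by dept: mean(bonus), mean(age):
          bonus   age
dept                 
Data  31.333333  41.0
Eng   22.000000  45.0
add column age_minus_bonus = t['age'] - t['bonus']:
          bonus   age  age_minus_bonus
dept                                  
Data  31.333333  41.0         9.666667
Eng   22.000000  45.0        23.000000
Reading off the value at position 1, column 'age_minus_bonus', we get 23.0.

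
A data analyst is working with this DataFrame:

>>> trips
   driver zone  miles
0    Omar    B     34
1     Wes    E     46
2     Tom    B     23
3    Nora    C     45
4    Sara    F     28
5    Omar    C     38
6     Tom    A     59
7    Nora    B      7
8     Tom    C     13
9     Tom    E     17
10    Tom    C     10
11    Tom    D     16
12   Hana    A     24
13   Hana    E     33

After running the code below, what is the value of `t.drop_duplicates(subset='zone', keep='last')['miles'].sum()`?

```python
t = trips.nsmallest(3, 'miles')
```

take 3 rows with smallest miles:
   driver zone  miles
7    Nora    B      7
10    Tom    C     10
8     Tom    C     13
drop duplicate zone (keep=last):
  driver zone  miles
7   Nora    B      7
8    Tom    C     13
sum of column 'miles' → 20

20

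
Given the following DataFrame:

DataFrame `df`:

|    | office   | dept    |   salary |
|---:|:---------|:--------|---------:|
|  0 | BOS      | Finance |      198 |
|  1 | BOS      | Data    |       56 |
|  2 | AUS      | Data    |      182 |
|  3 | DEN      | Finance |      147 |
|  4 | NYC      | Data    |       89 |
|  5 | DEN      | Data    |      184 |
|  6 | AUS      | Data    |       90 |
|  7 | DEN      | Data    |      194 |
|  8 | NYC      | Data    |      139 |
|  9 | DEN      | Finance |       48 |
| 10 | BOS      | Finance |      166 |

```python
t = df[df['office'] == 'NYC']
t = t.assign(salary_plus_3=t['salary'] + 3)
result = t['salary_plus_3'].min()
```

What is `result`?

filter rows where office == 'NYC':
  office  dept  salary
4    NYC  Data      89
8    NYC  Data     139
add column salary_plus_3 = t['salary'] + 3:
  office  dept  salary  salary_plus_3
4    NYC  Data      89             92
8    NYC  Data     139            142

92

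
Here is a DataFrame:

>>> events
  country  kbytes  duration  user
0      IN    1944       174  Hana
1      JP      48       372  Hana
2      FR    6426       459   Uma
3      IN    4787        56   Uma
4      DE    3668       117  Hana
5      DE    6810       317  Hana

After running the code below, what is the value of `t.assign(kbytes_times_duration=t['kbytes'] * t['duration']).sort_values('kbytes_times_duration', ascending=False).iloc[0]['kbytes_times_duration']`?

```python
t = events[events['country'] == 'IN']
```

338256

filter rows where country == 'IN':
  country  kbytes  duration  user
0      IN    1944       174  Hana
3      IN    4787        56   Uma
add column kbytes_times_duration = t['kbytes'] * t['duration']:
  country  kbytes  duration  user  kbytes_times_duration
0      IN    1944       174  Hana                 338256
3      IN    4787        56   Uma                 268072
sort by kbytes_times_duration descending:
  country  kbytes  duration  user  kbytes_times_duration
0      IN    1944       174  Hana                 338256
3      IN    4787        56   Uma                 268072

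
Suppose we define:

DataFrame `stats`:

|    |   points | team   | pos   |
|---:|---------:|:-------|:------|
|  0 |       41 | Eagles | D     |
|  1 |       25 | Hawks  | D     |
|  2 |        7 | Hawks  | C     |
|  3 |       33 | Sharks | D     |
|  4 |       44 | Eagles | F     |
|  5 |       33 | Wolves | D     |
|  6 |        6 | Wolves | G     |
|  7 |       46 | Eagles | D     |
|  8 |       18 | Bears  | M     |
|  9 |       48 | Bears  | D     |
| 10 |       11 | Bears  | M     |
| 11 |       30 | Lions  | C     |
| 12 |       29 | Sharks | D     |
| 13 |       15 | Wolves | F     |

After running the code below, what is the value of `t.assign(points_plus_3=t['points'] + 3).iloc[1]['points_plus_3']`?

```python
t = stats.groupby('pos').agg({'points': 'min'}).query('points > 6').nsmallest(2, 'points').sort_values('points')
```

14

group by pos, min of points:
     points
pos        
C         7
D        25
F        15
G         6
M        11
filter rows where points > 6:
     points
pos        
C         7
D        25
F        15
M        11
take 2 rows with smallest points:
     points
pos        
C         7
M        11
sort by points:
     points
pos        
C         7
M        11
add column points_plus_3 = t['points'] + 3:
     points  points_plus_3
pos                       
C         7             10
M        11             14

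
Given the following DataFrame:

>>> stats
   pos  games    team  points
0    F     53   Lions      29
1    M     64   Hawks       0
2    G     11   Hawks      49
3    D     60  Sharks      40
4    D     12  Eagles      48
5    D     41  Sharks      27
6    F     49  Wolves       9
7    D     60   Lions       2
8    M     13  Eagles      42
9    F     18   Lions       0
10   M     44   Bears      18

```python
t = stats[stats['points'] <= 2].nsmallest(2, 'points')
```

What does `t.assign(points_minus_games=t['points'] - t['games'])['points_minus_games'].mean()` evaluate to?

-41.0

filter rows where points <= 2:
  pos  games   team  points
1   M     64  Hawks       0
7   D     60  Lions       2
9   F     18  Lions       0
take 2 rows with smallest points:
  pos  games   team  points
1   M     64  Hawks       0
9   F     18  Lions       0
add column points_minus_games = t['points'] - t['games']:
  pos  games   team  points  points_minus_games
1   M     64  Hawks       0                 -64
9   F     18  Lions       0                 -18
mean of column 'points_minus_games' → -41.0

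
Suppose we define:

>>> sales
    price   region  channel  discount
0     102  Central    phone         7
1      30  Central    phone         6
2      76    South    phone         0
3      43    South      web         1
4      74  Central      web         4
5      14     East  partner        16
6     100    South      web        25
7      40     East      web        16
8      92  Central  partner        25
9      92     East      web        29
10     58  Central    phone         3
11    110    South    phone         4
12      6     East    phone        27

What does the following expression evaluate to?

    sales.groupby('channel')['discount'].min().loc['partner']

16

group by channel, min of discount:
channel
partner    16
phone       0
web         1
Name: discount, dtype: int64
The value at index 'partner' is 16.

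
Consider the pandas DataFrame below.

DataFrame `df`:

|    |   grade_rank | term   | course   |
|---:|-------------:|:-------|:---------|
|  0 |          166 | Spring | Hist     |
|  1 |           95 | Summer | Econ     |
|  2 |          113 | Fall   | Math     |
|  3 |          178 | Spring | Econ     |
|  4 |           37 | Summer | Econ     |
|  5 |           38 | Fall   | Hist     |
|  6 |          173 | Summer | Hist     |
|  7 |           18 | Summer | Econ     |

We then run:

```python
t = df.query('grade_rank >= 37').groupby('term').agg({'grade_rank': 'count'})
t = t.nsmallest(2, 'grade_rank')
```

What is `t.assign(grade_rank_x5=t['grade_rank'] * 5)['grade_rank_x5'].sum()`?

20

filter rows where grade_rank >= 37:
   grade_rank    term course
0         166  Spring   Hist
1          95  Summer   Econ
2         113    Fall   Math
3         178  Spring   Econ
4          37  Summer   Econ
5          38    Fall   Hist
6         173  Summer   Hist
group by term, count of grade_rank:
        grade_rank
term              
Fall             2
Spring           2
Summer           3
take 2 rows with smallest grade_rank:
        grade_rank
term              
Fall             2
Spring           2
add column grade_rank_x5 = t['grade_rank'] * 5:
        grade_rank  grade_rank_x5
term                             
Fall             2             10
Spring           2             10
Finally, sum of column 'grade_rank_x5' = 20.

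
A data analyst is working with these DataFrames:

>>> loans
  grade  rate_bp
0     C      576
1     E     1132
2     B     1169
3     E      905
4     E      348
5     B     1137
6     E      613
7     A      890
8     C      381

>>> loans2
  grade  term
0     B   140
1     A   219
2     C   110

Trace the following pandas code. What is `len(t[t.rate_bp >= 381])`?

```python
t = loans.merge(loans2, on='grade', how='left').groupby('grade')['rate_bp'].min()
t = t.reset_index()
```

3

merge on 'grade' (how='left') → 9 rows:
  grade  rate_bp   term
0     C      576  110.0
1     E     1132    NaN
2     B     1169  140.0
3     E      905    NaN
4     E      348    NaN
5     B     1137  140.0
6     E      613    NaN
7     A      890  219.0
8     C      381  110.0
group by grade, min of rate_bp:
grade
A     890
B    1137
C     381
E     348
Name: rate_bp, dtype: int64
reset_index():
  grade  rate_bp
0     A      890
1     B     1137
2     C      381
3     E      348
filter rows where rate_bp >= 381:
  grade  rate_bp
0     A      890
1     B     1137
2     C      381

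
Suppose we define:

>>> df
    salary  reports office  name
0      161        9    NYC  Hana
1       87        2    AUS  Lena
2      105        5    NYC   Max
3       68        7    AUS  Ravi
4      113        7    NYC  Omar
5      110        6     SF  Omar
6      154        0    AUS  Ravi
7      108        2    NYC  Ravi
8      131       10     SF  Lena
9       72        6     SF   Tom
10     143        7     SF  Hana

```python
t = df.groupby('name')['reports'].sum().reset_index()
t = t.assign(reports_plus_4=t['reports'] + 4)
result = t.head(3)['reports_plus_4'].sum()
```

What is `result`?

group by name, sum of reports:
name
Hana    16
Lena    12
Max      5
Omar    13
Ravi     9
Tom      6
Name: reports, dtype: int64
reset_index():
   name  reports
0  Hana       16
1  Lena       12
2   Max        5
3  Omar       13
4  Ravi        9
5   Tom        6
add column reports_plus_4 = t['reports'] + 4:
   name  reports  reports_plus_4
0  Hana       16              20
1  Lena       12              16
2   Max        5               9
3  Omar       13              17
4  Ravi        9              13
5   Tom        6              10
take first 3 rows:
   name  reports  reports_plus_4
0  Hana       16              20
1  Lena       12              16
2   Max        5               9
So sum() = 45.

45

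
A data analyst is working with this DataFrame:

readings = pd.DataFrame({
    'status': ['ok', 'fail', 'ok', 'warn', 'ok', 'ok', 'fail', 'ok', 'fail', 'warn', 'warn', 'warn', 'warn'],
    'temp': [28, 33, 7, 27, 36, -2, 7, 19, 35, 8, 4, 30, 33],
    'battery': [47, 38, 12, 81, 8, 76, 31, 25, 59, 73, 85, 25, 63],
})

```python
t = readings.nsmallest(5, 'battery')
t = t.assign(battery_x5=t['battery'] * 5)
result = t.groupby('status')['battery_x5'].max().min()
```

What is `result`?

125

take 5 rows with smallest battery:
   status  temp  battery
4      ok    36        8
2      ok     7       12
7      ok    19       25
11   warn    30       25
6    fail     7       31
add column battery_x5 = t['battery'] * 5:
   status  temp  battery  battery_x5
4      ok    36        8          40
2      ok     7       12          60
7      ok    19       25         125
11   warn    30       25         125
6    fail     7       31         155
group by status, max of battery_x5:
status
fail    155
ok      125
warn    125
Name: battery_x5, dtype: int64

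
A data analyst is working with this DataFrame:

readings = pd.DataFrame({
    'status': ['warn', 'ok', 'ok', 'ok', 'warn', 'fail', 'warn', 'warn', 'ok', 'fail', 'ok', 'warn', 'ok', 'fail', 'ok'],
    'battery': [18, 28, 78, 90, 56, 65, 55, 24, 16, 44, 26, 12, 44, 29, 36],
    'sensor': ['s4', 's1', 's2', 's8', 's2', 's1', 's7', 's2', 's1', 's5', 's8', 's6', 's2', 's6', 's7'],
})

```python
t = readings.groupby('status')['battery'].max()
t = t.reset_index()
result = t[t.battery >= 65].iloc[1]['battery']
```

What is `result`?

group by status, max of battery:
status
fail    65
ok      90
warn    56
Name: battery, dtype: int64
reset_index():
  status  battery
0   fail       65
1     ok       90
2   warn       56
filter rows where battery >= 65:
  status  battery
0   fail       65
1     ok       90
Then the value at position 1, column 'battery': 90

90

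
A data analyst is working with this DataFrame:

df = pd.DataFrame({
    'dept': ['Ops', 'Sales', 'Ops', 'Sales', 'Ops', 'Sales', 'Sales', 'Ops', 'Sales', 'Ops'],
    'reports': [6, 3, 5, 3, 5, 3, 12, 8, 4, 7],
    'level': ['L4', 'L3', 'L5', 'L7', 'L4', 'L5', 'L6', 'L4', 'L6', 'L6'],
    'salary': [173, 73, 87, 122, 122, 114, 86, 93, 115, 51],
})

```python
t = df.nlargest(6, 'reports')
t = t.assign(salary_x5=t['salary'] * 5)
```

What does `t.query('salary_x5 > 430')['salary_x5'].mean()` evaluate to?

take 6 rows with largest reports:
    dept  reports level  salary
6  Sales       12    L6      86
7    Ops        8    L4      93
9    Ops        7    L6      51
0    Ops        6    L4     173
2    Ops        5    L5      87
4    Ops        5    L4     122
add column salary_x5 = t['salary'] * 5:
    dept  reports level  salary  salary_x5
6  Sales       12    L6      86        430
7    Ops        8    L4      93        465
9    Ops        7    L6      51        255
0    Ops        6    L4     173        865
2    Ops        5    L5      87        435
4    Ops        5    L4     122        610
filter rows where salary_x5 > 430:
  dept  reports level  salary  salary_x5
7  Ops        8    L4      93        465
0  Ops        6    L4     173        865
2  Ops        5    L5      87        435
4  Ops        5    L4     122        610

593.75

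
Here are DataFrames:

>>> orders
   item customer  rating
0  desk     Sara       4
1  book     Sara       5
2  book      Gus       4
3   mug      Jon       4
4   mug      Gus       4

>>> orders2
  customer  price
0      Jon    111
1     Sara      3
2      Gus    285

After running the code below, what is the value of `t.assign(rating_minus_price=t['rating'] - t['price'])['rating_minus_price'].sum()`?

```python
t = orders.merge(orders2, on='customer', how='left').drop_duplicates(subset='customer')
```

merge on 'customer' (how='left') → 5 rows:
   item customer  rating  price
0  desk     Sara       4      3
1  book     Sara       5      3
2  book      Gus       4    285
3   mug      Jon       4    111
4   mug      Gus       4    285
drop duplicate customer (keep=first):
   item customer  rating  price
0  desk     Sara       4      3
2  book      Gus       4    285
3   mug      Jon       4    111
add column rating_minus_price = t['rating'] - t['price']:
   item customer  rating  price  rating_minus_price
0  desk     Sara       4      3                   1
2  book      Gus       4    285                -281
3   mug      Jon       4    111                -107
Reading off the sum of column 'rating_minus_price', we get -387.

-387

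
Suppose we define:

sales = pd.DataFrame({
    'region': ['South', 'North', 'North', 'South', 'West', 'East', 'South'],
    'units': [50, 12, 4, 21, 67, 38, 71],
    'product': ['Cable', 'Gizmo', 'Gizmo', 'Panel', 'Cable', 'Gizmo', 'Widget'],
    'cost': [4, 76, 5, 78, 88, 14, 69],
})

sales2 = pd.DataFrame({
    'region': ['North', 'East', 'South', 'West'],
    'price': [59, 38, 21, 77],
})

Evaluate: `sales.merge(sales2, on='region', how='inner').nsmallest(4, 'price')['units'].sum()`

180

merge on 'region' (how='inner') → 7 rows:
  region  units product  cost  price
0  South     50   Cable     4     21
1  North     12   Gizmo    76     59
2  North      4   Gizmo     5     59
3  South     21   Panel    78     21
4   West     67   Cable    88     77
5   East     38   Gizmo    14     38
6  South     71  Widget    69     21
take 4 rows with smallest price:
  region  units product  cost  price
0  South     50   Cable     4     21
3  South     21   Panel    78     21
6  South     71  Widget    69     21
5   East     38   Gizmo    14     38
Reading off the sum of column 'units', we get 180.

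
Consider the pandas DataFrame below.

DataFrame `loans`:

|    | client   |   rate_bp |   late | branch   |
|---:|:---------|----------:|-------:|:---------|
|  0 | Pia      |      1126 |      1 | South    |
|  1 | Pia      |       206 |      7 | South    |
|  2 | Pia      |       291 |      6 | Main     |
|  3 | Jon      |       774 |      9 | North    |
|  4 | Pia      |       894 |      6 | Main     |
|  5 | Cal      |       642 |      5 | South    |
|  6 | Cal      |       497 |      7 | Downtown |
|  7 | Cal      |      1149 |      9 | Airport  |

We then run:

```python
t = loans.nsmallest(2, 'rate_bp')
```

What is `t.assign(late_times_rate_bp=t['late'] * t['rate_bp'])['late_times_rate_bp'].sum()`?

3188

take 2 rows with smallest rate_bp:
  client  rate_bp  late branch
1    Pia      206     7  South
2    Pia      291     6   Main
add column late_times_rate_bp = t['late'] * t['rate_bp']:
  client  rate_bp  late branch  late_times_rate_bp
1    Pia      206     7  South                1442
2    Pia      291     6   Main                1746
Then the sum of column 'late_times_rate_bp': 3188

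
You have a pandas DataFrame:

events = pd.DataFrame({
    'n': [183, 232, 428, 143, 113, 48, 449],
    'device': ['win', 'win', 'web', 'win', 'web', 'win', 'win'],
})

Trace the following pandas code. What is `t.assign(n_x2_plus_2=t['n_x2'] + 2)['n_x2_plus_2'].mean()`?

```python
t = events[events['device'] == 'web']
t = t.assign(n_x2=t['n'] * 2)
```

filter rows where device == 'web':
     n device
2  428    web
4  113    web
add column n_x2 = t['n'] * 2:
     n device  n_x2
2  428    web   856
4  113    web   226
add column n_x2_plus_2 = t['n_x2'] + 2:
     n device  n_x2  n_x2_plus_2
2  428    web   856          858
4  113    web   226          228
Finally, mean of column 'n_x2_plus_2' = 543.0.

543.0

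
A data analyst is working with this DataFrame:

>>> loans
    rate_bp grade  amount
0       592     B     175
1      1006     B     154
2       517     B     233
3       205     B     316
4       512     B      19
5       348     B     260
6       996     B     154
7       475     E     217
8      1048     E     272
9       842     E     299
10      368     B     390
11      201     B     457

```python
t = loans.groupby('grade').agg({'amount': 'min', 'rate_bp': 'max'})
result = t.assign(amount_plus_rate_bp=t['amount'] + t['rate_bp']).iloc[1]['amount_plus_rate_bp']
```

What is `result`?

group by grade: min(amount), max(rate_bp):
       amount  rate_bp
grade                 
B          19     1006
E         217     1048
add column amount_plus_rate_bp = t['amount'] + t['rate_bp']:
       amount  rate_bp  amount_plus_rate_bp
grade                                      
B          19     1006                 1025
E         217     1048                 1265
Hence 1265.

1265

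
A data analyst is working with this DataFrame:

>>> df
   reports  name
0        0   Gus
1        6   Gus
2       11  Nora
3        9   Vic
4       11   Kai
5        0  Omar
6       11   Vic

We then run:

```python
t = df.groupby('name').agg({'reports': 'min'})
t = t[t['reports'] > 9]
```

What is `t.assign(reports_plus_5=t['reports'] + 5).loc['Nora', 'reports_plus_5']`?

group by name, min of reports:
      reports
name         
Gus         0
Kai        11
Nora       11
Omar        0
Vic         9
filter rows where reports > 9:
      reports
name         
Kai        11
Nora       11
add column reports_plus_5 = t['reports'] + 5:
      reports  reports_plus_5
name                         
Kai        11              16
Nora       11              16
Finally, value at row 'Nora', column 'reports_plus_5' = 16.

16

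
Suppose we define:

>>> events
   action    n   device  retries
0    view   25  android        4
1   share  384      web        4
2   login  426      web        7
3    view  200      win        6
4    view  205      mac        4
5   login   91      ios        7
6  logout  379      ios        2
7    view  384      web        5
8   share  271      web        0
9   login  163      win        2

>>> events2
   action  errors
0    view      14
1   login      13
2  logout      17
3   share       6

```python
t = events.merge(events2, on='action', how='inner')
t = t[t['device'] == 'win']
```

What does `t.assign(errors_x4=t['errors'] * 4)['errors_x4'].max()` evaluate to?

merge on 'action' (how='inner') → 10 rows:
   action    n   device  retries  errors
0    view   25  android        4      14
1   share  384      web        4       6
2   login  426      web        7      13
3    view  200      win        6      14
4    view  205      mac        4      14
5   login   91      ios        7      13
6  logout  379      ios        2      17
7    view  384      web        5      14
8   share  271      web        0       6
9   login  163      win        2      13
filter rows where device == 'win':
  action    n device  retries  errors
3   view  200    win        6      14
9  login  163    win        2      13
add column errors_x4 = t['errors'] * 4:
  action    n device  retries  errors  errors_x4
3   view  200    win        6      14         56
9  login  163    win        2      13         52
Then the max of column 'errors_x4': 56

56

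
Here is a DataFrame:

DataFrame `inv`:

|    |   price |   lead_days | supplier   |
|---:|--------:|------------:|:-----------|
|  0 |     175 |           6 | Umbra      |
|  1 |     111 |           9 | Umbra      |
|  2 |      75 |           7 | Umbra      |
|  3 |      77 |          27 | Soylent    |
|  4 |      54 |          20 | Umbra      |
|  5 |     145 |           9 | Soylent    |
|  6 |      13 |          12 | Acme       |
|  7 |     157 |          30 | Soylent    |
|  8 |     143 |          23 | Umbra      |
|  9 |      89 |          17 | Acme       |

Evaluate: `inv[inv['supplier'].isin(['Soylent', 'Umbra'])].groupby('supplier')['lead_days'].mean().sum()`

35.0

filter rows where supplier in ['Soylent', 'Umbra']:
   price  lead_days supplier
0    175          6    Umbra
1    111          9    Umbra
2     75          7    Umbra
3     77         27  Soylent
4     54         20    Umbra
5    145          9  Soylent
7    157         30  Soylent
8    143         23    Umbra
group by supplier, mean of lead_days:
supplier
Soylent    22.0
Umbra      13.0
Name: lead_days, dtype: float64
So sum() = 35.0.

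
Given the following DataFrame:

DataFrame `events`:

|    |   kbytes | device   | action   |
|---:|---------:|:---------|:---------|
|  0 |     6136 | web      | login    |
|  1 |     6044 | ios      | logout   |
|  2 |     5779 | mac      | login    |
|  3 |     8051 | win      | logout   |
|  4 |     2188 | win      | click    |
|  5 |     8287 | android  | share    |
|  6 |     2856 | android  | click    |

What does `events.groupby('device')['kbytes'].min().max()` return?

6136

group by device, min of kbytes:
device
android    2856
ios        6044
mac        5779
web        6136
win        2188
Name: kbytes, dtype: int64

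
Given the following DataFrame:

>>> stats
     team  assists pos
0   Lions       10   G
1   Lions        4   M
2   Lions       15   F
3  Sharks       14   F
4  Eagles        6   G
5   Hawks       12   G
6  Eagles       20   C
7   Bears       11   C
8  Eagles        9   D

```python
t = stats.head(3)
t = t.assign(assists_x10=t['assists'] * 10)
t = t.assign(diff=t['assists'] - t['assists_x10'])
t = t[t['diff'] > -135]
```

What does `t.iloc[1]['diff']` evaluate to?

take first 3 rows:
    team  assists pos
0  Lions       10   G
1  Lions        4   M
2  Lions       15   F
add column assists_x10 = t['assists'] * 10:
    team  assists pos  assists_x10
0  Lions       10   G          100
1  Lions        4   M           40
2  Lions       15   F          150
add column diff = t['assists'] - t['assists_x10']:
    team  assists pos  assists_x10  diff
0  Lions       10   G          100   -90
1  Lions        4   M           40   -36
2  Lions       15   F          150  -135
filter rows where diff > -135:
    team  assists pos  assists_x10  diff
0  Lions       10   G          100   -90
1  Lions        4   M           40   -36

-36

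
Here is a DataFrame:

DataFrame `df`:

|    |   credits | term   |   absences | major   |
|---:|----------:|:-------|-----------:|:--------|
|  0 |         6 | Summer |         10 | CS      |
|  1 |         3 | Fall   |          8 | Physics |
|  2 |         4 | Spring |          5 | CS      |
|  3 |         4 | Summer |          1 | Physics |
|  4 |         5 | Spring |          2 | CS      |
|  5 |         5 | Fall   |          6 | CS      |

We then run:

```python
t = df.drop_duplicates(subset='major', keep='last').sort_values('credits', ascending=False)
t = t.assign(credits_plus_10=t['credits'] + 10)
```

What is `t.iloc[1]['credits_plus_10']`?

drop duplicate major (keep=last):
   credits    term  absences    major
3        4  Summer         1  Physics
5        5    Fall         6       CS
sort by credits descending:
   credits    term  absences    major
5        5    Fall         6       CS
3        4  Summer         1  Physics
add column credits_plus_10 = t['credits'] + 10:
   credits    term  absences    major  credits_plus_10
5        5    Fall         6       CS               15
3        4  Summer         1  Physics               14

14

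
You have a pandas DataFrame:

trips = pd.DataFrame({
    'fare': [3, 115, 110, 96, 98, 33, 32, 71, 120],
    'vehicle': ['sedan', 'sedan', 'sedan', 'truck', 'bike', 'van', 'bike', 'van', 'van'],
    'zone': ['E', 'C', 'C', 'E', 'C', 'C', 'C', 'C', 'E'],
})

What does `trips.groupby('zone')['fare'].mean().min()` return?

group by zone, mean of fare:
zone
C    76.5
E    73.0
Name: fare, dtype: float64
Reading off the min of the resulting series, we get 73.0.

73.0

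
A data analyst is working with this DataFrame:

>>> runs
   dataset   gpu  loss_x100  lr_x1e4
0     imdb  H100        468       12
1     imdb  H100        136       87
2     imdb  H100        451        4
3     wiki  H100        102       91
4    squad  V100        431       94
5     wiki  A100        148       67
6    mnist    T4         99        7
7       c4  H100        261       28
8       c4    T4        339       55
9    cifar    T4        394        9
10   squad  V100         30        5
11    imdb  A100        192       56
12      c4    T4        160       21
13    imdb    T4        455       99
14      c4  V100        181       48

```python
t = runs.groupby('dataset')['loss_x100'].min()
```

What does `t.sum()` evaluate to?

group by dataset, min of loss_x100:
dataset
c4       160
cifar    394
imdb     136
mnist     99
squad     30
wiki     102
Name: loss_x100, dtype: int64
Finally, sum of the resulting series = 921.

921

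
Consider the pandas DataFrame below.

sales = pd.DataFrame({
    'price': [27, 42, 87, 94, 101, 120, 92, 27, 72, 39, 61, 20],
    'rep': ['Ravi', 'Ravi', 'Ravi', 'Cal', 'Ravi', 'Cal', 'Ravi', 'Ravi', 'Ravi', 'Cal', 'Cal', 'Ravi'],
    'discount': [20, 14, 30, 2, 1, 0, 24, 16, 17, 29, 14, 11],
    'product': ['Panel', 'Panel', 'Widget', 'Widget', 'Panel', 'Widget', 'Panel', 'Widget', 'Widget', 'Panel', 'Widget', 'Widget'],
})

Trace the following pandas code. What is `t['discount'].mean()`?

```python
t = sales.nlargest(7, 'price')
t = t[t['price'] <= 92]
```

take 7 rows with largest price:
    price   rep  discount product
5     120   Cal         0  Widget
4     101  Ravi         1   Panel
3      94   Cal         2  Widget
6      92  Ravi        24   Panel
2      87  Ravi        30  Widget
8      72  Ravi        17  Widget
10     61   Cal        14  Widget
filter rows where price <= 92:
    price   rep  discount product
6      92  Ravi        24   Panel
2      87  Ravi        30  Widget
8      72  Ravi        17  Widget
10     61   Cal        14  Widget

21.25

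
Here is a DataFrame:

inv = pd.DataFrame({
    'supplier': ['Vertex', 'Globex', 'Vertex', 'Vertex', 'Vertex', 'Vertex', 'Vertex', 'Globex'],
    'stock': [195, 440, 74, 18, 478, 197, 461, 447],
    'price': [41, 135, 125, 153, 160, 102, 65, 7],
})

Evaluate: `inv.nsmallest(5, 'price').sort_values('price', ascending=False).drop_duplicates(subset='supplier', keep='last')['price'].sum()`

48

take 5 rows with smallest price:
  supplier  stock  price
7   Globex    447      7
0   Vertex    195     41
6   Vertex    461     65
5   Vertex    197    102
2   Vertex     74    125
sort by price descending:
  supplier  stock  price
2   Vertex     74    125
5   Vertex    197    102
6   Vertex    461     65
0   Vertex    195     41
7   Globex    447      7
drop duplicate supplier (keep=last):
  supplier  stock  price
0   Vertex    195     41
7   Globex    447      7
So sum() = 48.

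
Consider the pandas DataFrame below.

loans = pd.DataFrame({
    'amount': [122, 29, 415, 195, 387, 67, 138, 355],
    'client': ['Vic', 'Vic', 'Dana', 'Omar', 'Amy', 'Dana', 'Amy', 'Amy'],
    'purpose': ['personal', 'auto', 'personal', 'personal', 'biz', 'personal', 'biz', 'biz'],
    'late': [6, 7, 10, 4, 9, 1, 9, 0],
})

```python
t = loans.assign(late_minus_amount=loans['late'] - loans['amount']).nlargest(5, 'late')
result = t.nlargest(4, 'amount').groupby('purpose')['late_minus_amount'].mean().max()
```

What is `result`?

add column late_minus_amount = loans['late'] - loans['amount']:
   amount client   purpose  late  late_minus_amount
0     122    Vic  personal     6               -116
1      29    Vic      auto     7                -22
2     415   Dana  personal    10               -405
3     195   Omar  personal     4               -191
4     387    Amy       biz     9               -378
5      67   Dana  personal     1                -66
6     138    Amy       biz     9               -129
7     355    Amy       biz     0               -355
take 5 rows with largest late:
   amount client   purpose  late  late_minus_amount
2     415   Dana  personal    10               -405
4     387    Amy       biz     9               -378
6     138    Amy       biz     9               -129
1      29    Vic      auto     7                -22
0     122    Vic  personal     6               -116
take 4 rows with largest amount:
   amount client   purpose  late  late_minus_amount
2     415   Dana  personal    10               -405
4     387    Amy       biz     9               -378
6     138    Amy       biz     9               -129
0     122    Vic  personal     6               -116
group by purpose, mean of late_minus_amount:
purpose
biz        -253.5
personal   -260.5
Name: late_minus_amount, dtype: float64
Finally, max of the resulting series = -253.5.

-253.5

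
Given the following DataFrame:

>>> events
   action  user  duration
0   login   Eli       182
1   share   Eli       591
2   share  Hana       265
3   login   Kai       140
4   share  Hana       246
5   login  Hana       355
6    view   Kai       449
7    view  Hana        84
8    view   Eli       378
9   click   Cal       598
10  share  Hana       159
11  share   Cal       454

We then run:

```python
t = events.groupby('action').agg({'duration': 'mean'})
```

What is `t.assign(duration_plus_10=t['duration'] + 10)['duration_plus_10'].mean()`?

377.583333333

group by action, mean of duration:
          duration
action            
click   598.000000
login   225.666667
share   343.000000
view    303.666667
add column duration_plus_10 = t['duration'] + 10:
          duration  duration_plus_10
action                              
click   598.000000        608.000000
login   225.666667        235.666667
share   343.000000        353.000000
view    303.666667        313.666667
Finally, mean of column 'duration_plus_10' = 377.583333333.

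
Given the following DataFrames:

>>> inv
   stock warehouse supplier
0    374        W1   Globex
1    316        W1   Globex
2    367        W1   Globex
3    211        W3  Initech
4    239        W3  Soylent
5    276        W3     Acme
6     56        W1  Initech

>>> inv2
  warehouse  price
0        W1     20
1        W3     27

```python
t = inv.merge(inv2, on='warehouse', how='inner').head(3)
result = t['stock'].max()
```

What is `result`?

merge on 'warehouse' (how='inner') → 7 rows:
   stock warehouse supplier  price
0    374        W1   Globex     20
1    316        W1   Globex     20
2    367        W1   Globex     20
3    211        W3  Initech     27
4    239        W3  Soylent     27
5    276        W3     Acme     27
6     56        W1  Initech     20
take first 3 rows:
   stock warehouse supplier  price
0    374        W1   Globex     20
1    316        W1   Globex     20
2    367        W1   Globex     20
max of column 'stock' → 374

374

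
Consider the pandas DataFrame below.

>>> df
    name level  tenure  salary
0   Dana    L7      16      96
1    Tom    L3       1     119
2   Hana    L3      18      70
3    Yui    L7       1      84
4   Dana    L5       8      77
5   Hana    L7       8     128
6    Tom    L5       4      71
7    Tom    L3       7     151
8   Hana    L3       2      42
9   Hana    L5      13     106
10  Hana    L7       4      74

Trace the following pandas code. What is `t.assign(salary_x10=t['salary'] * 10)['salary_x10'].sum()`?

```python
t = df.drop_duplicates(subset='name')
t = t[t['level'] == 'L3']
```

drop duplicate name (keep=first):
   name level  tenure  salary
0  Dana    L7      16      96
1   Tom    L3       1     119
2  Hana    L3      18      70
3   Yui    L7       1      84
filter rows where level == 'L3':
   name level  tenure  salary
1   Tom    L3       1     119
2  Hana    L3      18      70
add column salary_x10 = t['salary'] * 10:
   name level  tenure  salary  salary_x10
1   Tom    L3       1     119        1190
2  Hana    L3      18      70         700
So sum() = 1890.

1890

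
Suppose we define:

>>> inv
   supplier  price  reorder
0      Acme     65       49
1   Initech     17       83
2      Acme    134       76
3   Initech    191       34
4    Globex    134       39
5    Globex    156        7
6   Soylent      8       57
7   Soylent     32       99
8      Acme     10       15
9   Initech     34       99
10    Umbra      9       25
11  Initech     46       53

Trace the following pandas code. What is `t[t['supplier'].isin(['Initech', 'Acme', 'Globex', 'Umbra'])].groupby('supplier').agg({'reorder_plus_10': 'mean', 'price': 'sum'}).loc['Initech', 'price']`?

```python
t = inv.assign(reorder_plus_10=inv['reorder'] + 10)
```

288

add column reorder_plus_10 = inv['reorder'] + 10:
   supplier  price  reorder  reorder_plus_10
0      Acme     65       49               59
1   Initech     17       83               93
2      Acme    134       76               86
3   Initech    191       34               44
4    Globex    134       39               49
5    Globex    156        7               17
6   Soylent      8       57               67
7   Soylent     32       99              109
8      Acme     10       15               25
9   Initech     34       99              109
10    Umbra      9       25               35
11  Initech     46       53               63
filter rows where supplier in ['Initech', 'Acme', 'Globex', 'Umbra']:
   supplier  price  reorder  reorder_plus_10
0      Acme     65       49               59
1   Initech     17       83               93
2      Acme    134       76               86
3   Initech    191       34               44
4    Globex    134       39               49
5    Globex    156        7               17
8      Acme     10       15               25
9   Initech     34       99              109
10    Umbra      9       25               35
11  Initech     46       53               63
group by supplier: mean(reorder_plus_10), sum(price):
          reorder_plus_10  price
supplier                        
Acme            56.666667    209
Globex          33.000000    290
Initech         77.250000    288
Umbra           35.000000      9
value at row 'Initech', column 'price' → 288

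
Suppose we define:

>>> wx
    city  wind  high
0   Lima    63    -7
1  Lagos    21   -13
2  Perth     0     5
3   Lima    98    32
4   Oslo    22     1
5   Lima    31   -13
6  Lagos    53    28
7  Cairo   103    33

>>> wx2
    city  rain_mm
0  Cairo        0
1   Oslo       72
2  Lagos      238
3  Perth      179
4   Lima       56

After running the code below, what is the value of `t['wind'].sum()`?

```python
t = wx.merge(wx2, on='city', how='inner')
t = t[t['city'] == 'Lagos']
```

74

merge on 'city' (how='inner') → 8 rows:
    city  wind  high  rain_mm
0   Lima    63    -7       56
1  Lagos    21   -13      238
2  Perth     0     5      179
3   Lima    98    32       56
4   Oslo    22     1       72
5   Lima    31   -13       56
6  Lagos    53    28      238
7  Cairo   103    33        0
filter rows where city == 'Lagos':
    city  wind  high  rain_mm
1  Lagos    21   -13      238
6  Lagos    53    28      238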